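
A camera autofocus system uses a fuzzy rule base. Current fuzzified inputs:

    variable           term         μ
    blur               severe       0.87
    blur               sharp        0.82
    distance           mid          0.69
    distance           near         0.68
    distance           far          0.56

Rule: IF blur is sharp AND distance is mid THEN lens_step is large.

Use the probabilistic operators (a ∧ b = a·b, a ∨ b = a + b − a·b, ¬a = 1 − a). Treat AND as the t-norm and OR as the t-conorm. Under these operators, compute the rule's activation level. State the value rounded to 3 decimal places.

0.566

firing strength: sharp=0.82, mid=0.69; AND[a·b] → w = 0.5658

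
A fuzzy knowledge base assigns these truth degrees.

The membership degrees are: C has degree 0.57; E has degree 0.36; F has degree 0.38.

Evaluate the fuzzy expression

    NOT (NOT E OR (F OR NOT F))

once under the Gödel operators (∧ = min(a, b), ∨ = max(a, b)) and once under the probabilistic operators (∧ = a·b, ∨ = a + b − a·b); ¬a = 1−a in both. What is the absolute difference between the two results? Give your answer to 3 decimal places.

Under Gödel:
  NOT E = 1 − 0.36 = 0.64
  NOT F = 1 − 0.38 = 0.62
  F OR NOT F = max(a, b) on (0.38, 0.62) = 0.62
  NOT E OR (F OR NOT F) = max(a, b) on (0.64, 0.62) = 0.64
  NOT (NOT E OR (F OR NOT F)) = 1 − 0.64 = 0.36
  → value = 0.3600
Under probabilistic:
  NOT E = 1 − 0.3600 = 0.6400
  NOT F = 1 − 0.3800 = 0.6200
  F OR NOT F = a + b − a·b on (0.3800, 0.6200) = 0.7644
  NOT E OR (F OR NOT F) = a + b − a·b on (0.6400, 0.7644) = 0.9152
  NOT (NOT E OR (F OR NOT F)) = 1 − 0.9152 = 0.0848
  → value = 0.0848
|0.3600 − 0.0848| = 0.275

0.275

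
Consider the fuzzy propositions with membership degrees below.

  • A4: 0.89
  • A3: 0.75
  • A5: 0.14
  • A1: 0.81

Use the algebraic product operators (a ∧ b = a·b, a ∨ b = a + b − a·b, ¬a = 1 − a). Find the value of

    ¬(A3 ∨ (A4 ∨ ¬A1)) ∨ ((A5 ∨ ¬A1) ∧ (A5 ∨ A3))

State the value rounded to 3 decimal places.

0.255

¬A1 = 1 − 0.8100 = 0.1900
A4 ∨ ¬A1 = a + b − a·b on (0.8900, 0.1900) = 0.9109
A3 ∨ (A4 ∨ ¬A1) = a + b − a·b on (0.7500, 0.9109) = 0.9777
¬(A3 ∨ (A4 ∨ ¬A1)) = 1 − 0.9777 = 0.0223
¬A1 = 1 − 0.8100 = 0.1900
A5 ∨ ¬A1 = a + b − a·b on (0.1400, 0.1900) = 0.3034
A5 ∨ A3 = a + b − a·b on (0.1400, 0.7500) = 0.7850
(A5 ∨ ¬A1) ∧ (A5 ∨ A3) = a·b on (0.3034, 0.7850) = 0.2382
¬(A3 ∨ (A4 ∨ ¬A1)) ∨ ((A5 ∨ ¬A1) ∧ (A5 ∨ A3)) = a + b − a·b on (0.0223, 0.2382) = 0.2551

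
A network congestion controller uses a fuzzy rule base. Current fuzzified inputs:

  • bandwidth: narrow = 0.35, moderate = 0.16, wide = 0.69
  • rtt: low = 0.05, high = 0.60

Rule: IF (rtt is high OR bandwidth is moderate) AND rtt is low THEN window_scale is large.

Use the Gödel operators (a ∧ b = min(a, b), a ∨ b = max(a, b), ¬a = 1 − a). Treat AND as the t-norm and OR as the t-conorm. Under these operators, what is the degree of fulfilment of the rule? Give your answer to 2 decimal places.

0.05

firing strength: (high=0.60 OR moderate=0.16) = 0.60; AND[min(a, b)] with low=0.05 → w = 0.05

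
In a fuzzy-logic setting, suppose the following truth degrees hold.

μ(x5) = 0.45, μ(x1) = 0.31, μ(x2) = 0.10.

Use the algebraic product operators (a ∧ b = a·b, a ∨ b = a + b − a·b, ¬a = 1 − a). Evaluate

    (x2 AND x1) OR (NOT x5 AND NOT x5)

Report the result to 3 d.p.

0.324

x2 AND x1 = a·b on (0.1000, 0.3100) = 0.0310
NOT x5 = 1 − 0.4500 = 0.5500
NOT x5 = 1 − 0.4500 = 0.5500
NOT x5 AND NOT x5 = a·b on (0.5500, 0.5500) = 0.3025
(x2 AND x1) OR (NOT x5 AND NOT x5) = a + b − a·b on (0.0310, 0.3025) = 0.3241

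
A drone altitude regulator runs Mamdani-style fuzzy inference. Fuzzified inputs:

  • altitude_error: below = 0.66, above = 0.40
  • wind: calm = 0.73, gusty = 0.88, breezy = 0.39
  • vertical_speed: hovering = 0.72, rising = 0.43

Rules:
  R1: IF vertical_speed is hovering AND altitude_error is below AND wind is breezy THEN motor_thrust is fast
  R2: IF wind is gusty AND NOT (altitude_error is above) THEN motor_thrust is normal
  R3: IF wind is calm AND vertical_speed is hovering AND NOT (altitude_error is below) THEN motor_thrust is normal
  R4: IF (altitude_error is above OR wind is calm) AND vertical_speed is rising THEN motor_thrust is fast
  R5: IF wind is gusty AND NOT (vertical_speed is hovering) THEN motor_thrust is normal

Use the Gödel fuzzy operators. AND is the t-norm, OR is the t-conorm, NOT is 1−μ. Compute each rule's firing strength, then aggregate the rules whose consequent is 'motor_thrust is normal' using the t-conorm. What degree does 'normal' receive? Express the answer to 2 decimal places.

R1: hovering=0.72, below=0.66, breezy=0.39; AND[min(a, b)] → w = 0.39
R2: gusty=0.88, ¬above=1−0.40=0.60; AND[min(a, b)] → w = 0.60
R3: calm=0.73, hovering=0.72, ¬below=1−0.66=0.34; AND[min(a, b)] → w = 0.34
R4: (above=0.40 OR calm=0.73) = 0.73; AND[min(a, b)] with rising=0.43 → w = 0.43
R5: gusty=0.88, ¬hovering=1−0.72=0.28; AND[min(a, b)] → w = 0.28
Rules with consequent 'normal': {R2, R3, R5} → strengths 0.60, 0.34, 0.28
Aggregate via t-conorm [max(a, b)]: 0.60

0.60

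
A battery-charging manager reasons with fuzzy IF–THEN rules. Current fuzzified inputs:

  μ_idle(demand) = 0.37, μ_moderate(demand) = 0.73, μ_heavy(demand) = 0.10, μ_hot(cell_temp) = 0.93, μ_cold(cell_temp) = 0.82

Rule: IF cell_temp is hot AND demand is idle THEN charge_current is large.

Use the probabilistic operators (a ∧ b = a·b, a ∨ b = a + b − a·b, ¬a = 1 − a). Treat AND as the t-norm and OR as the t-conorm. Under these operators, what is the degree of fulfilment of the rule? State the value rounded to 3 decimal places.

firing strength: hot=0.93, idle=0.37; AND[a·b] → w = 0.3441

0.344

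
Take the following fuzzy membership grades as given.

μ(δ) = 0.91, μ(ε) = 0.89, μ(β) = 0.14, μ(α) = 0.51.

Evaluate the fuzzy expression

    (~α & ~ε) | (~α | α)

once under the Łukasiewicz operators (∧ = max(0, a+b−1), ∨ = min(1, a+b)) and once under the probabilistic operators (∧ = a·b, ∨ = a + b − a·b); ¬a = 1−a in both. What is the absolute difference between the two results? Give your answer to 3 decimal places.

Under Łukasiewicz:
  ~α = 1 − 0.51 = 0.49
  ~ε = 1 − 0.89 = 0.11
  ~α & ~ε = max(0, a+b−1) on (0.49, 0.11) = 0.00
  ~α = 1 − 0.51 = 0.49
  ~α | α = min(1, a+b) on (0.49, 0.51) = 1.00
  (~α & ~ε) | (~α | α) = min(1, a+b) on (0.00, 1.00) = 1.00
  → value = 1.0000
Under probabilistic:
  ~α = 1 − 0.5100 = 0.4900
  ~ε = 1 − 0.8900 = 0.1100
  ~α & ~ε = a·b on (0.4900, 0.1100) = 0.0539
  ~α = 1 − 0.5100 = 0.4900
  ~α | α = a + b − a·b on (0.4900, 0.5100) = 0.7501
  (~α & ~ε) | (~α | α) = a + b − a·b on (0.0539, 0.7501) = 0.7636
  → value = 0.7636
|1.0000 − 0.7636| = 0.236

0.236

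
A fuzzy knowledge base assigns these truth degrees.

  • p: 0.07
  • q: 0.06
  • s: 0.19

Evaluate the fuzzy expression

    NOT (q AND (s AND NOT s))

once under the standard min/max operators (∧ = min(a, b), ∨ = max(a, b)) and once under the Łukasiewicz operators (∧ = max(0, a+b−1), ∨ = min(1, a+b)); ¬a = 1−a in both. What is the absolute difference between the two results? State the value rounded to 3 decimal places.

Under standard min/max:
  NOT s = 1 − 0.19 = 0.81
  s AND NOT s = min(a, b) on (0.19, 0.81) = 0.19
  q AND (s AND NOT s) = min(a, b) on (0.06, 0.19) = 0.06
  NOT (q AND (s AND NOT s)) = 1 − 0.06 = 0.94
  → value = 0.9400
Under Łukasiewicz:
  NOT s = 1 − 0.19 = 0.81
  s AND NOT s = max(0, a+b−1) on (0.19, 0.81) = 0.00
  q AND (s AND NOT s) = max(0, a+b−1) on (0.06, 0.00) = 0.00
  NOT (q AND (s AND NOT s)) = 1 − 0.00 = 1.00
  → value = 1.0000
|0.9400 − 1.0000| = 0.060

0.060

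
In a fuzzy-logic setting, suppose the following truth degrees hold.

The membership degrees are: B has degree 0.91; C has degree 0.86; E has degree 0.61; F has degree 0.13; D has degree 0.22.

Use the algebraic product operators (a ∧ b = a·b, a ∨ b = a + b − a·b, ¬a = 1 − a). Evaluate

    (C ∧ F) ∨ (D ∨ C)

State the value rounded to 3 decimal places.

0.903

C ∧ F = a·b on (0.8600, 0.1300) = 0.1118
D ∨ C = a + b − a·b on (0.2200, 0.8600) = 0.8908
(C ∧ F) ∨ (D ∨ C) = a + b − a·b on (0.1118, 0.8908) = 0.9030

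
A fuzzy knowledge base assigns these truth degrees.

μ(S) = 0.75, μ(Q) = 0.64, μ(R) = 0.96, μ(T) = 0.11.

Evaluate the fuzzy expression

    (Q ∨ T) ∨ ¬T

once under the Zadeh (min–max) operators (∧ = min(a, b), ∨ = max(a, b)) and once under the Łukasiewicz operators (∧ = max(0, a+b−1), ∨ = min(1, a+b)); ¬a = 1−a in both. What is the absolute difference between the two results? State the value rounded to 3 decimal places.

Under Zadeh (min–max):
  Q ∨ T = max(a, b) on (0.64, 0.11) = 0.64
  ¬T = 1 − 0.11 = 0.89
  (Q ∨ T) ∨ ¬T = max(a, b) on (0.64, 0.89) = 0.89
  → value = 0.8900
Under Łukasiewicz:
  Q ∨ T = min(1, a+b) on (0.64, 0.11) = 0.75
  ¬T = 1 − 0.11 = 0.89
  (Q ∨ T) ∨ ¬T = min(1, a+b) on (0.75, 0.89) = 1.00
  → value = 1.0000
|0.8900 − 1.0000| = 0.110

0.110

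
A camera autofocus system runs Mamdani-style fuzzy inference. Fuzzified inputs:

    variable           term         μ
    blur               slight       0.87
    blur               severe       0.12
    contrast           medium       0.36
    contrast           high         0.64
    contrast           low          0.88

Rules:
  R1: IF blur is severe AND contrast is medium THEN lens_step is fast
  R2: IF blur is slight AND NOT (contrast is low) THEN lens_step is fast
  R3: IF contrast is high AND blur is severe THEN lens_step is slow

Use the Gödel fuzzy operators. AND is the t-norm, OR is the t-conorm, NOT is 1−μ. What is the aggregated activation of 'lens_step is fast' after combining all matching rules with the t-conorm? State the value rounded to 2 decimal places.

0.12

R1: severe=0.12, medium=0.36; AND[min(a, b)] → w = 0.12
R2: slight=0.87, ¬low=1−0.88=0.12; AND[min(a, b)] → w = 0.12
R3: high=0.64, severe=0.12; AND[min(a, b)] → w = 0.12
Rules with consequent 'fast': {R1, R2} → strengths 0.12, 0.12
Aggregate via t-conorm [max(a, b)]: 0.12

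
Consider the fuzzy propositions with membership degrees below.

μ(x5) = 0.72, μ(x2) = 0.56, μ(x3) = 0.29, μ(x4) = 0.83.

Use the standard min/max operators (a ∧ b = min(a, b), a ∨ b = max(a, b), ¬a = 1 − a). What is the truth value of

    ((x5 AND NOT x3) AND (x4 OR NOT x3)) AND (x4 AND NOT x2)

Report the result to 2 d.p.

0.44

NOT x3 = 1 − 0.29 = 0.71
x5 AND NOT x3 = min(a, b) on (0.72, 0.71) = 0.71
NOT x3 = 1 − 0.29 = 0.71
x4 OR NOT x3 = max(a, b) on (0.83, 0.71) = 0.83
(x5 AND NOT x3) AND (x4 OR NOT x3) = min(a, b) on (0.71, 0.83) = 0.71
NOT x2 = 1 − 0.56 = 0.44
x4 AND NOT x2 = min(a, b) on (0.83, 0.44) = 0.44
((x5 AND NOT x3) AND (x4 OR NOT x3)) AND (x4 AND NOT x2) = min(a, b) on (0.71, 0.44) = 0.44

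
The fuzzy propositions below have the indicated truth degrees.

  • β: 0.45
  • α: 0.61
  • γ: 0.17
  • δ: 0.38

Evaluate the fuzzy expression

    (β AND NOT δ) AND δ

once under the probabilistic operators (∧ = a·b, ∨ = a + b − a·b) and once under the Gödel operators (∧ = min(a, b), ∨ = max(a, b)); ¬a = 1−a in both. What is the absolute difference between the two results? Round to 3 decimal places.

0.274

Under probabilistic:
  NOT δ = 1 − 0.3800 = 0.6200
  β AND NOT δ = a·b on (0.4500, 0.6200) = 0.2790
  (β AND NOT δ) AND δ = a·b on (0.2790, 0.3800) = 0.1060
  → value = 0.1060
Under Gödel:
  NOT δ = 1 − 0.38 = 0.62
  β AND NOT δ = min(a, b) on (0.45, 0.62) = 0.45
  (β AND NOT δ) AND δ = min(a, b) on (0.45, 0.38) = 0.38
  → value = 0.3800
|0.1060 − 0.3800| = 0.274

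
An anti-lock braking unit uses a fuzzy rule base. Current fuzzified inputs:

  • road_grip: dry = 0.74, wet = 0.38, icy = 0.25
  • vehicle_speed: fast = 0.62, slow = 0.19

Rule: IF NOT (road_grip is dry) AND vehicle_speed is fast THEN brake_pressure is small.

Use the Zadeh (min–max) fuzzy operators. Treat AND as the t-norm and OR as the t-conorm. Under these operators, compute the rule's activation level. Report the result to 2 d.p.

0.26

firing strength: ¬dry=1−0.74=0.26, fast=0.62; AND[min(a, b)] → w = 0.26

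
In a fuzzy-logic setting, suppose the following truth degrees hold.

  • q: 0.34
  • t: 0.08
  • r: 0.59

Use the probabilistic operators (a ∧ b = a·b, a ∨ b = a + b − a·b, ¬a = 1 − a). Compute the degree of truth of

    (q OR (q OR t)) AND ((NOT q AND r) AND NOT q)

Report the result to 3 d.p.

0.154

q OR t = a + b − a·b on (0.3400, 0.0800) = 0.3928
q OR (q OR t) = a + b − a·b on (0.3400, 0.3928) = 0.5992
NOT q = 1 − 0.3400 = 0.6600
NOT q AND r = a·b on (0.6600, 0.5900) = 0.3894
NOT q = 1 − 0.3400 = 0.6600
(NOT q AND r) AND NOT q = a·b on (0.3894, 0.6600) = 0.2570
(q OR (q OR t)) AND ((NOT q AND r) AND NOT q) = a·b on (0.5992, 0.2570) = 0.1540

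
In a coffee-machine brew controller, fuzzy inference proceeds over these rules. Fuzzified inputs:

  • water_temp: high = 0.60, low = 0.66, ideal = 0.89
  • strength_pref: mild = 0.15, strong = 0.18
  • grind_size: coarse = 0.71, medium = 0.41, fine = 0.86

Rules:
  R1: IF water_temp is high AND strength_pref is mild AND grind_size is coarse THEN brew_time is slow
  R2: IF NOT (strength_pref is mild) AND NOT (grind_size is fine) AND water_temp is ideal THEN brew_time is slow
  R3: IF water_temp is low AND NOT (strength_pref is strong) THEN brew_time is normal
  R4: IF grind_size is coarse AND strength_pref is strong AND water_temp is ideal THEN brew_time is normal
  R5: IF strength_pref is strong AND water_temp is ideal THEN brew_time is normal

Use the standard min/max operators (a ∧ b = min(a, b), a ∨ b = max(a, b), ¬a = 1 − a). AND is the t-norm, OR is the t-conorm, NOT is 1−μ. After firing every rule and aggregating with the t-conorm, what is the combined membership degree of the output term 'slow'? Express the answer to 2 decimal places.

R1: high=0.60, mild=0.15, coarse=0.71; AND[min(a, b)] → w = 0.15
R2: ¬mild=1−0.15=0.85, ¬fine=1−0.86=0.14, ideal=0.89; AND[min(a, b)] → w = 0.14
R3: low=0.66, ¬strong=1−0.18=0.82; AND[min(a, b)] → w = 0.66
R4: coarse=0.71, strong=0.18, ideal=0.89; AND[min(a, b)] → w = 0.18
R5: strong=0.18, ideal=0.89; AND[min(a, b)] → w = 0.18
Rules with consequent 'slow': {R1, R2} → strengths 0.15, 0.14
Aggregate via t-conorm [max(a, b)]: 0.15

0.15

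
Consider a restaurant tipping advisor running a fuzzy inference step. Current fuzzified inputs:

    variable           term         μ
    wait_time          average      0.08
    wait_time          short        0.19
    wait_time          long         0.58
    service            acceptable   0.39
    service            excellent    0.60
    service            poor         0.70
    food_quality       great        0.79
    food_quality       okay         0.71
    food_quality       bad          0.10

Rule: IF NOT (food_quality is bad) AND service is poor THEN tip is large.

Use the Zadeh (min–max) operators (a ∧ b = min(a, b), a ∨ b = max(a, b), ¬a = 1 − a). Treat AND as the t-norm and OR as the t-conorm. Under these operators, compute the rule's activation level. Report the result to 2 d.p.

0.70

firing strength: ¬bad=1−0.10=0.90, poor=0.70; AND[min(a, b)] → w = 0.70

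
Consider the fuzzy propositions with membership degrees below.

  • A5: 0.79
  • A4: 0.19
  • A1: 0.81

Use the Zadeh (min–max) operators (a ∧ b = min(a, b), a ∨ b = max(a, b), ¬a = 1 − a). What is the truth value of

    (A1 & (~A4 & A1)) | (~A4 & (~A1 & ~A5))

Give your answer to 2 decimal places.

~A4 = 1 − 0.19 = 0.81
~A4 & A1 = min(a, b) on (0.81, 0.81) = 0.81
A1 & (~A4 & A1) = min(a, b) on (0.81, 0.81) = 0.81
~A4 = 1 − 0.19 = 0.81
~A1 = 1 − 0.81 = 0.19
~A5 = 1 − 0.79 = 0.21
~A1 & ~A5 = min(a, b) on (0.19, 0.21) = 0.19
~A4 & (~A1 & ~A5) = min(a, b) on (0.81, 0.19) = 0.19
(A1 & (~A4 & A1)) | (~A4 & (~A1 & ~A5)) = max(a, b) on (0.81, 0.19) = 0.81

0.81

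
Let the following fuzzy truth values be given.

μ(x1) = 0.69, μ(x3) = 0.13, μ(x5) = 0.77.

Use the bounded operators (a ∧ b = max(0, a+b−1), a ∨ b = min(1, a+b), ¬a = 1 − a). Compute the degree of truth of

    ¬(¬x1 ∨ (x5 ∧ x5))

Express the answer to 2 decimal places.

¬x1 = 1 − 0.69 = 0.31
x5 ∧ x5 = max(0, a+b−1) on (0.77, 0.77) = 0.54
¬x1 ∨ (x5 ∧ x5) = min(1, a+b) on (0.31, 0.54) = 0.85
¬(¬x1 ∨ (x5 ∧ x5)) = 1 − 0.85 = 0.15

0.15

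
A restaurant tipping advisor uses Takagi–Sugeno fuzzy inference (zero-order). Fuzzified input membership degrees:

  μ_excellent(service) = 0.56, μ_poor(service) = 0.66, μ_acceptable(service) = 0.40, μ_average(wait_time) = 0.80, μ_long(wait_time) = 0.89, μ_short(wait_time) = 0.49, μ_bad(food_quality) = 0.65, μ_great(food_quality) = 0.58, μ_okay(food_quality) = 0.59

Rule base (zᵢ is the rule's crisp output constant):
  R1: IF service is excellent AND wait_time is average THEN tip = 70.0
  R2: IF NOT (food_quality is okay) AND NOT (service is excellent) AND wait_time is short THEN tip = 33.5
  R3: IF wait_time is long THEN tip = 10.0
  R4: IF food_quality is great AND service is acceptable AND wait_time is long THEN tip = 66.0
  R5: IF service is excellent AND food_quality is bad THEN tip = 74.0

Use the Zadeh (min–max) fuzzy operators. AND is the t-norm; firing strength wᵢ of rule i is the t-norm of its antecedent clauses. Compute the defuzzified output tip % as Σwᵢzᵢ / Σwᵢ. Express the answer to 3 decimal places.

R1 (z=70.0): excellent=0.56, average=0.80; AND[min(a, b)] → w = 0.56
R2 (z=33.5): ¬okay=1−0.59=0.41, ¬excellent=1−0.56=0.44, short=0.49; AND[min(a, b)] → w = 0.41
R3 (z=10.0): long=0.89 → w = 0.89
R4 (z=66.0): great=0.58, acceptable=0.40, long=0.89; AND[min(a, b)] → w = 0.40
R5 (z=74.0): excellent=0.56, bad=0.65; AND[min(a, b)] → w = 0.56
Weighted average = (0.56·70.0 + 0.41·33.5 + 0.89·10.0 + 0.40·66.0 + 0.56·74.0) / (0.56 + 0.41 + 0.89 + 0.40 + 0.56)
  = 129.6750 / 2.8200 = 45.984

45.984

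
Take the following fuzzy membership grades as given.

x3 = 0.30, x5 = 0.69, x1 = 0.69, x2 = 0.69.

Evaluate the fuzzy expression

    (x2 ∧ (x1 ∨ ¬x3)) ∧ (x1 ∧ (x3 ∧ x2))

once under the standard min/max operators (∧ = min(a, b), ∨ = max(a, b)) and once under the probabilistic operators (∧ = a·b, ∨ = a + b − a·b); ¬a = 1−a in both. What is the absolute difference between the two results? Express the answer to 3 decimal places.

Under standard min/max:
  ¬x3 = 1 − 0.30 = 0.70
  x1 ∨ ¬x3 = max(a, b) on (0.69, 0.70) = 0.70
  x2 ∧ (x1 ∨ ¬x3) = min(a, b) on (0.69, 0.70) = 0.69
  x3 ∧ x2 = min(a, b) on (0.30, 0.69) = 0.30
  x1 ∧ (x3 ∧ x2) = min(a, b) on (0.69, 0.30) = 0.30
  (x2 ∧ (x1 ∨ ¬x3)) ∧ (x1 ∧ (x3 ∧ x2)) = min(a, b) on (0.69, 0.30) = 0.30
  → value = 0.3000
Under probabilistic:
  ¬x3 = 1 − 0.3000 = 0.7000
  x1 ∨ ¬x3 = a + b − a·b on (0.6900, 0.7000) = 0.9070
  x2 ∧ (x1 ∨ ¬x3) = a·b on (0.6900, 0.9070) = 0.6258
  x3 ∧ x2 = a·b on (0.3000, 0.6900) = 0.2070
  x1 ∧ (x3 ∧ x2) = a·b on (0.6900, 0.2070) = 0.1428
  (x2 ∧ (x1 ∨ ¬x3)) ∧ (x1 ∧ (x3 ∧ x2)) = a·b on (0.6258, 0.1428) = 0.0894
  → value = 0.0894
|0.3000 − 0.0894| = 0.211

0.211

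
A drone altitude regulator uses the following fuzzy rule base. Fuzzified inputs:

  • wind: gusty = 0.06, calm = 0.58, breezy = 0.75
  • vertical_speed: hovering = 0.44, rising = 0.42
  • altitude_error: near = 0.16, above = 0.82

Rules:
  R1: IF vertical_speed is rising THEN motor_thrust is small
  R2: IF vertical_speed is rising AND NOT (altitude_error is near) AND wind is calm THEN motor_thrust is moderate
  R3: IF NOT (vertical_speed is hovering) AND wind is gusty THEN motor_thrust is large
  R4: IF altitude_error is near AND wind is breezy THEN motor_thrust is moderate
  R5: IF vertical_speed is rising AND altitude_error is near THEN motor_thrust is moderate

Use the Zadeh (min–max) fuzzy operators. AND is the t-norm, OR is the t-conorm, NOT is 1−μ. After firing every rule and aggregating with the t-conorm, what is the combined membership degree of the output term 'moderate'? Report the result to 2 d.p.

0.42

R1: rising=0.42 → w = 0.42
R2: rising=0.42, ¬near=1−0.16=0.84, calm=0.58; AND[min(a, b)] → w = 0.42
R3: ¬hovering=1−0.44=0.56, gusty=0.06; AND[min(a, b)] → w = 0.06
R4: near=0.16, breezy=0.75; AND[min(a, b)] → w = 0.16
R5: rising=0.42, near=0.16; AND[min(a, b)] → w = 0.16
Rules with consequent 'moderate': {R2, R4, R5} → strengths 0.42, 0.16, 0.16
Aggregate via t-conorm [max(a, b)]: 0.42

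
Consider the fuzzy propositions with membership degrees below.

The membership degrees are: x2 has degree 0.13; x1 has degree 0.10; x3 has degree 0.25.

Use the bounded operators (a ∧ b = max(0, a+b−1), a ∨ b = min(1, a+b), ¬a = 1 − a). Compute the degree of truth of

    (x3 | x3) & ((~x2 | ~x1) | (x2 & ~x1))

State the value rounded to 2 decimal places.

0.50

x3 | x3 = min(1, a+b) on (0.25, 0.25) = 0.50
~x2 = 1 − 0.13 = 0.87
~x1 = 1 − 0.10 = 0.90
~x2 | ~x1 = min(1, a+b) on (0.87, 0.90) = 1.00
~x1 = 1 − 0.10 = 0.90
x2 & ~x1 = max(0, a+b−1) on (0.13, 0.90) = 0.03
(~x2 | ~x1) | (x2 & ~x1) = min(1, a+b) on (1.00, 0.03) = 1.00
(x3 | x3) & ((~x2 | ~x1) | (x2 & ~x1)) = max(0, a+b−1) on (0.50, 1.00) = 0.50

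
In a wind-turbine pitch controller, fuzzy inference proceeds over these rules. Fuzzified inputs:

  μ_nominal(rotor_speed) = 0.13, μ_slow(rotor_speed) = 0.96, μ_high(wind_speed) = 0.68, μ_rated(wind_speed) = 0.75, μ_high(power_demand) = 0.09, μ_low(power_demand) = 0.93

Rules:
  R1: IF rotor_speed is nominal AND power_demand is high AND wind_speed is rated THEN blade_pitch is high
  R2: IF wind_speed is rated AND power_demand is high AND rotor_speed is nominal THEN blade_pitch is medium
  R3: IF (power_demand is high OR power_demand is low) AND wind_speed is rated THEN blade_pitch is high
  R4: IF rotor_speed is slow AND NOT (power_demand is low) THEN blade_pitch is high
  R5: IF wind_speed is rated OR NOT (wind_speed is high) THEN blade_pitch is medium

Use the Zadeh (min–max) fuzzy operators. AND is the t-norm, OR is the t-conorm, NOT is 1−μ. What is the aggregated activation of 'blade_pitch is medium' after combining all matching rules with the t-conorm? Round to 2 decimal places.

0.75

R1: nominal=0.13, high=0.09, rated=0.75; AND[min(a, b)] → w = 0.09
R2: rated=0.75, high=0.09, nominal=0.13; AND[min(a, b)] → w = 0.09
R3: (high=0.09 OR low=0.93) = 0.93; AND[min(a, b)] with rated=0.75 → w = 0.75
R4: slow=0.96, ¬low=1−0.93=0.07; AND[min(a, b)] → w = 0.07
R5: rated=0.75, ¬high=1−0.68=0.32; OR[max(a, b)] → w = 0.75
Rules with consequent 'medium': {R2, R5} → strengths 0.09, 0.75
Aggregate via t-conorm [max(a, b)]: 0.75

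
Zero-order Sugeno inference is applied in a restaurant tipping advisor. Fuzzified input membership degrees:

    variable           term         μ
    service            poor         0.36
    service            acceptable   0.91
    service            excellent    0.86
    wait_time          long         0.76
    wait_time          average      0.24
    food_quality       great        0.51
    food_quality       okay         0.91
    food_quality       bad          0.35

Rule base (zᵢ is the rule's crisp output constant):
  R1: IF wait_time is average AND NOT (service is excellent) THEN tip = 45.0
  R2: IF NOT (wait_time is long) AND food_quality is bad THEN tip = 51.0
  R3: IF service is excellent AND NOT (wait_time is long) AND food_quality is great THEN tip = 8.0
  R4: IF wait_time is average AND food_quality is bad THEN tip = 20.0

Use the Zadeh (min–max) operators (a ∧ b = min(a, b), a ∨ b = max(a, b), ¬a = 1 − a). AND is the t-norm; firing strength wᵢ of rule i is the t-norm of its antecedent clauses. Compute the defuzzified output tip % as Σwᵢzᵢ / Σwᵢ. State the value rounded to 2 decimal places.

R1 (z=45.0): average=0.24, ¬excellent=1−0.86=0.14; AND[min(a, b)] → w = 0.14
R2 (z=51.0): ¬long=1−0.76=0.24, bad=0.35; AND[min(a, b)] → w = 0.24
R3 (z=8.0): excellent=0.86, ¬long=1−0.76=0.24, great=0.51; AND[min(a, b)] → w = 0.24
R4 (z=20.0): average=0.24, bad=0.35; AND[min(a, b)] → w = 0.24
Weighted average = (0.14·45.0 + 0.24·51.0 + 0.24·8.0 + 0.24·20.0) / (0.14 + 0.24 + 0.24 + 0.24)
  = 25.2600 / 0.8600 = 29.37

29.37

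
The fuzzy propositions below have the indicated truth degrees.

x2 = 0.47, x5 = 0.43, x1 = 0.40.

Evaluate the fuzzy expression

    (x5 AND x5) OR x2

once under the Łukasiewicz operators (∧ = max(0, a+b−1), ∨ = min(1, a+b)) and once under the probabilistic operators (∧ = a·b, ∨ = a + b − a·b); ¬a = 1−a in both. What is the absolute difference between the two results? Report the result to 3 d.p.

0.098

Under Łukasiewicz:
  x5 AND x5 = max(0, a+b−1) on (0.43, 0.43) = 0.00
  (x5 AND x5) OR x2 = min(1, a+b) on (0.00, 0.47) = 0.47
  → value = 0.4700
Under probabilistic:
  x5 AND x5 = a·b on (0.4300, 0.4300) = 0.1849
  (x5 AND x5) OR x2 = a + b − a·b on (0.1849, 0.4700) = 0.5680
  → value = 0.5680
|0.4700 − 0.5680| = 0.098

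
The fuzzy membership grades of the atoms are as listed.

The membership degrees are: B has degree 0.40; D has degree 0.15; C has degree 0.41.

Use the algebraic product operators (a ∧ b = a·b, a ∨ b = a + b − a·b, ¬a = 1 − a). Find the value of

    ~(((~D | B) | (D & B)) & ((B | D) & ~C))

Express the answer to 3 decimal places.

~D = 1 − 0.1500 = 0.8500
~D | B = a + b − a·b on (0.8500, 0.4000) = 0.9100
D & B = a·b on (0.1500, 0.4000) = 0.0600
(~D | B) | (D & B) = a + b − a·b on (0.9100, 0.0600) = 0.9154
B | D = a + b − a·b on (0.4000, 0.1500) = 0.4900
~C = 1 − 0.4100 = 0.5900
(B | D) & ~C = a·b on (0.4900, 0.5900) = 0.2891
((~D | B) | (D & B)) & ((B | D) & ~C) = a·b on (0.9154, 0.2891) = 0.2646
~(((~D | B) | (D & B)) & ((B | D) & ~C)) = 1 − 0.2646 = 0.7354

0.735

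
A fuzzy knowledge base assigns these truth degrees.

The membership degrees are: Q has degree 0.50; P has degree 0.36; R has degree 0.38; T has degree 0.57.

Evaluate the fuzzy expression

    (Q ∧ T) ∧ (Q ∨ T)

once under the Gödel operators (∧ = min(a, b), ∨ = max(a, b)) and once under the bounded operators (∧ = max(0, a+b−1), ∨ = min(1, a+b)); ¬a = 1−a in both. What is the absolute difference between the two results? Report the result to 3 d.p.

Under Gödel:
  Q ∧ T = min(a, b) on (0.50, 0.57) = 0.50
  Q ∨ T = max(a, b) on (0.50, 0.57) = 0.57
  (Q ∧ T) ∧ (Q ∨ T) = min(a, b) on (0.50, 0.57) = 0.50
  → value = 0.5000
Under bounded:
  Q ∧ T = max(0, a+b−1) on (0.50, 0.57) = 0.07
  Q ∨ T = min(1, a+b) on (0.50, 0.57) = 1.00
  (Q ∧ T) ∧ (Q ∨ T) = max(0, a+b−1) on (0.07, 1.00) = 0.07
  → value = 0.0700
|0.5000 − 0.0700| = 0.430

0.430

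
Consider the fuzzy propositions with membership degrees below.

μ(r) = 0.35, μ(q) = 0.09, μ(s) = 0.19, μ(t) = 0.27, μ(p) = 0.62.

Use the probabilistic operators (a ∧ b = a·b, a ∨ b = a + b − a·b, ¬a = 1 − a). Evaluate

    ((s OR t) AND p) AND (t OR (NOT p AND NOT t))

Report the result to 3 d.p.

s OR t = a + b − a·b on (0.1900, 0.2700) = 0.4087
(s OR t) AND p = a·b on (0.4087, 0.6200) = 0.2534
NOT p = 1 − 0.6200 = 0.3800
NOT t = 1 − 0.2700 = 0.7300
NOT p AND NOT t = a·b on (0.3800, 0.7300) = 0.2774
t OR (NOT p AND NOT t) = a + b − a·b on (0.2700, 0.2774) = 0.4725
((s OR t) AND p) AND (t OR (NOT p AND NOT t)) = a·b on (0.2534, 0.4725) = 0.1197

0.120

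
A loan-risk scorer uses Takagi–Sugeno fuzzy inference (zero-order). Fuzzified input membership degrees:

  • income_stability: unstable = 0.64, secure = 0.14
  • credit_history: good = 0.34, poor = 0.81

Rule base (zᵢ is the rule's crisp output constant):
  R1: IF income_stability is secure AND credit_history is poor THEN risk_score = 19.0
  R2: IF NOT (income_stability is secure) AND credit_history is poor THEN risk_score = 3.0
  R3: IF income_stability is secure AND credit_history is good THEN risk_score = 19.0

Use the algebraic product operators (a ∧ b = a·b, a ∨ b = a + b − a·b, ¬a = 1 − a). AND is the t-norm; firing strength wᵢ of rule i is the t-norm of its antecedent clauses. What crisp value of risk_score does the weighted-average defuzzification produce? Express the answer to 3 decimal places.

R1 (z=19.0): secure=0.14, poor=0.81; AND[a·b] → w = 0.1134
R2 (z=3.0): ¬secure=1−0.14=0.86, poor=0.81; AND[a·b] → w = 0.6966
R3 (z=19.0): secure=0.14, good=0.34; AND[a·b] → w = 0.0476
Weighted average = (0.1134·19.0 + 0.6966·3.0 + 0.0476·19.0) / (0.1134 + 0.6966 + 0.0476)
  = 5.1488 / 0.8576 = 6.004

6.004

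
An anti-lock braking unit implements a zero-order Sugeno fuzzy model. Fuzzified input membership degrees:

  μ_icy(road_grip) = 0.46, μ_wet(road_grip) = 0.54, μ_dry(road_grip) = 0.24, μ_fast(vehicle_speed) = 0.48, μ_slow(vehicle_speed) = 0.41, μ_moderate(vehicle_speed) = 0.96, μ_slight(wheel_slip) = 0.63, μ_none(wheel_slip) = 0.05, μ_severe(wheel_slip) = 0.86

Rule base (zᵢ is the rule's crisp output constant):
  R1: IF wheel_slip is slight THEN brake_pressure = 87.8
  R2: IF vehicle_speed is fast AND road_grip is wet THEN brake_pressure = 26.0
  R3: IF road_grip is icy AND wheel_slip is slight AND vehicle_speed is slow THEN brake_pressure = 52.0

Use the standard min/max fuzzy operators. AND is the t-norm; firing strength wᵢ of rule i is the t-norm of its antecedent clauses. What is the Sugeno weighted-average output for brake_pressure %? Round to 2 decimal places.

58.63

R1 (z=87.8): slight=0.63 → w = 0.63
R2 (z=26.0): fast=0.48, wet=0.54; AND[min(a, b)] → w = 0.48
R3 (z=52.0): icy=0.46, slight=0.63, slow=0.41; AND[min(a, b)] → w = 0.41
Weighted average = (0.63·87.8 + 0.48·26.0 + 0.41·52.0) / (0.63 + 0.48 + 0.41)
  = 89.1140 / 1.5200 = 58.63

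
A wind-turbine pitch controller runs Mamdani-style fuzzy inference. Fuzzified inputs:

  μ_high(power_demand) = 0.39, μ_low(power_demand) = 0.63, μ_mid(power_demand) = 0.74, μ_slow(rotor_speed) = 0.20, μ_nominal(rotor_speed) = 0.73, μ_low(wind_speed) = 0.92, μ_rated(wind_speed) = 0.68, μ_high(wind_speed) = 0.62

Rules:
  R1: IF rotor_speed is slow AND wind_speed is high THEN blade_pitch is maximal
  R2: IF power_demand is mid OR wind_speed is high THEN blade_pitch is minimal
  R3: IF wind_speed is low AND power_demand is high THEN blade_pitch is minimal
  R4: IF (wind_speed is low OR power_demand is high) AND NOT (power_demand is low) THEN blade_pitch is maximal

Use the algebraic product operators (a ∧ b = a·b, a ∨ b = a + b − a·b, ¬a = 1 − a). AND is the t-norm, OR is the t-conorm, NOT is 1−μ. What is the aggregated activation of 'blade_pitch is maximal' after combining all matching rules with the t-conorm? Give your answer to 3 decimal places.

R1: slow=0.20, high=0.62; AND[a·b] → w = 0.1240
R2: mid=0.74, high=0.62; OR[a + b − a·b] → w = 0.9012
R3: low=0.92, high=0.39; AND[a·b] → w = 0.3588
R4: (low=0.92 OR high=0.39) = 0.9512; AND[a·b] with ¬low=1−0.63=0.37 → w = 0.3519
Rules with consequent 'maximal': {R1, R4} → strengths 0.1240, 0.3519
Aggregate via t-conorm [a + b − a·b]: 0.4323

0.432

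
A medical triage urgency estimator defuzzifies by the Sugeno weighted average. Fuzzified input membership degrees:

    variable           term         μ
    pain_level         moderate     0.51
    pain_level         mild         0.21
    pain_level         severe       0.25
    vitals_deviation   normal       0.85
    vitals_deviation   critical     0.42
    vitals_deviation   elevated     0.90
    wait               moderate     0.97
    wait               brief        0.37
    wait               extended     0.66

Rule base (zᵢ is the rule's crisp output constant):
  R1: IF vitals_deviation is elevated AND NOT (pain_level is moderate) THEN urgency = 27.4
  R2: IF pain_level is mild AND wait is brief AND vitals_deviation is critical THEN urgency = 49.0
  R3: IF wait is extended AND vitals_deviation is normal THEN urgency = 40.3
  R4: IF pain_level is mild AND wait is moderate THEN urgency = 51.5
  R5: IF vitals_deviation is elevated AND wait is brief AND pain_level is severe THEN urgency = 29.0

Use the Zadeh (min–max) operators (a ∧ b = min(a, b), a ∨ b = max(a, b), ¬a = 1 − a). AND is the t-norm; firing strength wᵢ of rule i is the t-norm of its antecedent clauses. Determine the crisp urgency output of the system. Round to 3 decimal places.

37.571

R1 (z=27.4): elevated=0.90, ¬moderate=1−0.51=0.49; AND[min(a, b)] → w = 0.49
R2 (z=49.0): mild=0.21, brief=0.37, critical=0.42; AND[min(a, b)] → w = 0.21
R3 (z=40.3): extended=0.66, normal=0.85; AND[min(a, b)] → w = 0.66
R4 (z=51.5): mild=0.21, moderate=0.97; AND[min(a, b)] → w = 0.21
R5 (z=29.0): elevated=0.90, brief=0.37, severe=0.25; AND[min(a, b)] → w = 0.25
Weighted average = (0.49·27.4 + 0.21·49.0 + 0.66·40.3 + 0.21·51.5 + 0.25·29.0) / (0.49 + 0.21 + 0.66 + 0.21 + 0.25)
  = 68.3790 / 1.8200 = 37.571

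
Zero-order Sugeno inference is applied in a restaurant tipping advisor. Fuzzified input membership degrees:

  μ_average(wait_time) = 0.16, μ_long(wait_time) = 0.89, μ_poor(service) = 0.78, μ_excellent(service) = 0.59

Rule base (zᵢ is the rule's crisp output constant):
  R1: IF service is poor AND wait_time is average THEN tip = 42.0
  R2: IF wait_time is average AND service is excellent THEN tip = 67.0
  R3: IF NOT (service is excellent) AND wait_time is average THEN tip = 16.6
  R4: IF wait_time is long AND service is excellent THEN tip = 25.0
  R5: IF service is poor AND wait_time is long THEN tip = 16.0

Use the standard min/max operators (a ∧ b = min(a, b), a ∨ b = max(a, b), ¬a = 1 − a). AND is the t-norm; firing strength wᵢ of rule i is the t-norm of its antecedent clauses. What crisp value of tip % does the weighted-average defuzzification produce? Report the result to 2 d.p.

R1 (z=42.0): poor=0.78, average=0.16; AND[min(a, b)] → w = 0.16
R2 (z=67.0): average=0.16, excellent=0.59; AND[min(a, b)] → w = 0.16
R3 (z=16.6): ¬excellent=1−0.59=0.41, average=0.16; AND[min(a, b)] → w = 0.16
R4 (z=25.0): long=0.89, excellent=0.59; AND[min(a, b)] → w = 0.59
R5 (z=16.0): poor=0.78, long=0.89; AND[min(a, b)] → w = 0.78
Weighted average = (0.16·42.0 + 0.16·67.0 + 0.16·16.6 + 0.59·25.0 + 0.78·16.0) / (0.16 + 0.16 + 0.16 + 0.59 + 0.78)
  = 47.3260 / 1.8500 = 25.58

25.58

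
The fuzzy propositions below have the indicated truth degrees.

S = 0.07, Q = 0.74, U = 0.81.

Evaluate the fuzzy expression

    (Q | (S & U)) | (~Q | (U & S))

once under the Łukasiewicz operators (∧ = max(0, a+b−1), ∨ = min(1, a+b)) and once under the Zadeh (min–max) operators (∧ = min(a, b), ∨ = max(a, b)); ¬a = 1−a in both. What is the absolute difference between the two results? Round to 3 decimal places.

Under Łukasiewicz:
  S & U = max(0, a+b−1) on (0.07, 0.81) = 0.00
  Q | (S & U) = min(1, a+b) on (0.74, 0.00) = 0.74
  ~Q = 1 − 0.74 = 0.26
  U & S = max(0, a+b−1) on (0.81, 0.07) = 0.00
  ~Q | (U & S) = min(1, a+b) on (0.26, 0.00) = 0.26
  (Q | (S & U)) | (~Q | (U & S)) = min(1, a+b) on (0.74, 0.26) = 1.00
  → value = 1.0000
Under Zadeh (min–max):
  S & U = min(a, b) on (0.07, 0.81) = 0.07
  Q | (S & U) = max(a, b) on (0.74, 0.07) = 0.74
  ~Q = 1 − 0.74 = 0.26
  U & S = min(a, b) on (0.81, 0.07) = 0.07
  ~Q | (U & S) = max(a, b) on (0.26, 0.07) = 0.26
  (Q | (S & U)) | (~Q | (U & S)) = max(a, b) on (0.74, 0.26) = 0.74
  → value = 0.7400
|1.0000 − 0.7400| = 0.260

0.260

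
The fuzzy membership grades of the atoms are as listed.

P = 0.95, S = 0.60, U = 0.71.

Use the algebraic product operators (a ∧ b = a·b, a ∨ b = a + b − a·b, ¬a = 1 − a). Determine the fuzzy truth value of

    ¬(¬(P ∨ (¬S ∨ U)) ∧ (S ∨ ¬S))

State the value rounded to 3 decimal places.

¬S = 1 − 0.6000 = 0.4000
¬S ∨ U = a + b − a·b on (0.4000, 0.7100) = 0.8260
P ∨ (¬S ∨ U) = a + b − a·b on (0.9500, 0.8260) = 0.9913
¬(P ∨ (¬S ∨ U)) = 1 − 0.9913 = 0.0087
¬S = 1 − 0.6000 = 0.4000
S ∨ ¬S = a + b − a·b on (0.6000, 0.4000) = 0.7600
¬(P ∨ (¬S ∨ U)) ∧ (S ∨ ¬S) = a·b on (0.0087, 0.7600) = 0.0066
¬(¬(P ∨ (¬S ∨ U)) ∧ (S ∨ ¬S)) = 1 − 0.0066 = 0.9934

0.993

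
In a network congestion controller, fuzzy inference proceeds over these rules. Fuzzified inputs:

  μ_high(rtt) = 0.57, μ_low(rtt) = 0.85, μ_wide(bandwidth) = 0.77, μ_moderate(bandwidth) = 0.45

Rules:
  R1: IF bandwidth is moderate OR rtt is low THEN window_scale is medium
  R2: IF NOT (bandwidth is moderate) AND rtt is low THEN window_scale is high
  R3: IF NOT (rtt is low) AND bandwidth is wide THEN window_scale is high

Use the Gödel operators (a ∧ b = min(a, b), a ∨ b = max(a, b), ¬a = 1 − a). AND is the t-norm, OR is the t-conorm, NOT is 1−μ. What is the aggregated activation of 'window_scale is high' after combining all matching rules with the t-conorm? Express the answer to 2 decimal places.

0.55

R1: moderate=0.45, low=0.85; OR[max(a, b)] → w = 0.85
R2: ¬moderate=1−0.45=0.55, low=0.85; AND[min(a, b)] → w = 0.55
R3: ¬low=1−0.85=0.15, wide=0.77; AND[min(a, b)] → w = 0.15
Rules with consequent 'high': {R2, R3} → strengths 0.55, 0.15
Aggregate via t-conorm [max(a, b)]: 0.55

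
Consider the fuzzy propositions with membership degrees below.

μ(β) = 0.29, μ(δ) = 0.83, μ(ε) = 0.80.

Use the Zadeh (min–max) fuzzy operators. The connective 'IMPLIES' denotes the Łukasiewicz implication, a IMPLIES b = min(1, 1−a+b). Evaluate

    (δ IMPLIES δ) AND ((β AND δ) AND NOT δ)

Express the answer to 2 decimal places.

δ IMPLIES δ  [Łukasiewicz: min(1, 1−a+b)] with a=0.83, b=0.83 → 1.00
β AND δ = min(a, b) on (0.29, 0.83) = 0.29
NOT δ = 1 − 0.83 = 0.17
(β AND δ) AND NOT δ = min(a, b) on (0.29, 0.17) = 0.17
(δ IMPLIES δ) AND ((β AND δ) AND NOT δ) = min(a, b) on (1.00, 0.17) = 0.17

0.17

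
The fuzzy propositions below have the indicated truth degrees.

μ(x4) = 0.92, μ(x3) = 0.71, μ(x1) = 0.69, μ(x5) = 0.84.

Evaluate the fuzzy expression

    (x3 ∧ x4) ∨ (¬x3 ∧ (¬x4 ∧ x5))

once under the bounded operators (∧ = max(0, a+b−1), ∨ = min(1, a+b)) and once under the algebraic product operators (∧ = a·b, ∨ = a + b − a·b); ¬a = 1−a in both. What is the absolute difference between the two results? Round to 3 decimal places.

0.030

Under bounded:
  x3 ∧ x4 = max(0, a+b−1) on (0.71, 0.92) = 0.63
  ¬x3 = 1 − 0.71 = 0.29
  ¬x4 = 1 − 0.92 = 0.08
  ¬x4 ∧ x5 = max(0, a+b−1) on (0.08, 0.84) = 0.00
  ¬x3 ∧ (¬x4 ∧ x5) = max(0, a+b−1) on (0.29, 0.00) = 0.00
  (x3 ∧ x4) ∨ (¬x3 ∧ (¬x4 ∧ x5)) = min(1, a+b) on (0.63, 0.00) = 0.63
  → value = 0.6300
Under algebraic product:
  x3 ∧ x4 = a·b on (0.7100, 0.9200) = 0.6532
  ¬x3 = 1 − 0.7100 = 0.2900
  ¬x4 = 1 − 0.9200 = 0.0800
  ¬x4 ∧ x5 = a·b on (0.0800, 0.8400) = 0.0672
  ¬x3 ∧ (¬x4 ∧ x5) = a·b on (0.2900, 0.0672) = 0.0195
  (x3 ∧ x4) ∨ (¬x3 ∧ (¬x4 ∧ x5)) = a + b − a·b on (0.6532, 0.0195) = 0.6600
  → value = 0.6600
|0.6300 − 0.6600| = 0.030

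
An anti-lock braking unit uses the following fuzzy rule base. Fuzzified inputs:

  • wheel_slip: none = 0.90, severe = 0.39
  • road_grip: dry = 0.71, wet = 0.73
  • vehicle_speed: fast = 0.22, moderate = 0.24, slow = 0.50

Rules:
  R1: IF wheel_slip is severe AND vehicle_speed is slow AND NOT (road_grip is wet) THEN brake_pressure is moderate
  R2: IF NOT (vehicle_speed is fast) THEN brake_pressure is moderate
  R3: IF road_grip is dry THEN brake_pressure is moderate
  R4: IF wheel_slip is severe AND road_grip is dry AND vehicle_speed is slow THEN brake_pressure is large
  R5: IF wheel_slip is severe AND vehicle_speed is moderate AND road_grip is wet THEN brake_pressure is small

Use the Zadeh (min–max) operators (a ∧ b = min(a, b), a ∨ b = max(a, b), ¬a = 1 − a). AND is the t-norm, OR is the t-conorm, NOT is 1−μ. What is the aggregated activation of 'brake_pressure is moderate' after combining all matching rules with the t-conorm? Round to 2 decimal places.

R1: severe=0.39, slow=0.50, ¬wet=1−0.73=0.27; AND[min(a, b)] → w = 0.27
R2: ¬fast=1−0.22=0.78 → w = 0.78
R3: dry=0.71 → w = 0.71
R4: severe=0.39, dry=0.71, slow=0.50; AND[min(a, b)] → w = 0.39
R5: severe=0.39, moderate=0.24, wet=0.73; AND[min(a, b)] → w = 0.24
Rules with consequent 'moderate': {R1, R2, R3} → strengths 0.27, 0.78, 0.71
Aggregate via t-conorm [max(a, b)]: 0.78

0.78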